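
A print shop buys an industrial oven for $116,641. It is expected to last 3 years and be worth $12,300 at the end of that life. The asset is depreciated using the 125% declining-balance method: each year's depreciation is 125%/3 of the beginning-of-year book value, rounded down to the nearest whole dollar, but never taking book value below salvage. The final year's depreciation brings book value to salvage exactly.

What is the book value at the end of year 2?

Depreciable base = $116,641 − $12,300 = $104,341.
Year 1: ⌊$116,641 × 125%/3⌋ = $48,600. Book value $68,041.
Year 2: ⌊$68,041 × 125%/3⌋ = $28,350. Book value $39,691.

$39,691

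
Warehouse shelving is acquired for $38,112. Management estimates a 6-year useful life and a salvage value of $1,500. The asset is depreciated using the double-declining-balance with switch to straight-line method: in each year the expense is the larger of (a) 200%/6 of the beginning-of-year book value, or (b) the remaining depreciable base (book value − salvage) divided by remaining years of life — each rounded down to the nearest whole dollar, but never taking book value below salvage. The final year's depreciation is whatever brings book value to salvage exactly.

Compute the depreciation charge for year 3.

Depreciable base = $38,112 − $1,500 = $36,612.
Year 1: DB = ⌊$38,112 × 200%/6⌋ = $12,704; SL = ⌊$36,612/6⌋ = $6,102 → take DB $12,704. Book value $25,408.
Year 2: DB = ⌊$25,408 × 200%/6⌋ = $8,469; SL = ⌊$23,908/5⌋ = $4,781 → take DB $8,469. Book value $16,939.
Year 3: DB = ⌊$16,939 × 200%/6⌋ = $5,646; SL = ⌊$15,439/4⌋ = $3,859 → take DB $5,646. Book value $11,293.

$5,646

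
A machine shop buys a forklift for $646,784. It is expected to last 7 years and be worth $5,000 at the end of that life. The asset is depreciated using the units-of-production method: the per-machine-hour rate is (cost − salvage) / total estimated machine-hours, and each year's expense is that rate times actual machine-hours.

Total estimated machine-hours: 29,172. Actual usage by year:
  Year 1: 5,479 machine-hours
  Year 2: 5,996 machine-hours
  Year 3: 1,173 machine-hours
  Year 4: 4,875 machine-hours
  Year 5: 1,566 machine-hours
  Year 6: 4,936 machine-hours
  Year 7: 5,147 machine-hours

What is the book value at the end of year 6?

Depreciable base = $646,784 − $5,000 = $641,784.
Rate = $641,784 / 29,172 machine-hours = $22 per machine-hour.
Year 1: 5,479 × $22 = $120,538. Book value $526,246.
Year 2: 5,996 × $22 = $131,912. Book value $394,334.
Year 3: 1,173 × $22 = $25,806. Book value $368,528.
Year 4: 4,875 × $22 = $107,250. Book value $261,278.
Year 5: 1,566 × $22 = $34,452. Book value $226,826.
Year 6: 4,936 × $22 = $108,592. Book value $118,234.

$118,234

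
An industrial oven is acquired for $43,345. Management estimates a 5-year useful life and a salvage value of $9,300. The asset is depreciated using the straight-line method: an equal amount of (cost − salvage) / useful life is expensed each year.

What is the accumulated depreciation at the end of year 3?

Depreciable base = $43,345 − $9,300 = $34,045.
Annual expense = $34,045 / 5 = $6,809.
End of year 1: book value $36,536.
End of year 2: book value $29,727.
End of year 3: book value $22,918.
Accumulated through year 3 = $43,345 − $22,918 = $20,427.

$20,427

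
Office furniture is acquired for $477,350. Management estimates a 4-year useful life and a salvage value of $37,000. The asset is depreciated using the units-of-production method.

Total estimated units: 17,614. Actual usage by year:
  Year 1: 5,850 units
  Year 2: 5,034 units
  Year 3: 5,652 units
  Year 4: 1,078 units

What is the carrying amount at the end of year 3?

$63,950

Depreciable base = $477,350 − $37,000 = $440,350.
Rate = $440,350 / 17,614 units = $25 per unit.
Year 1: 5,850 × $25 = $146,250. Book value $331,100.
Year 2: 5,034 × $25 = $125,850. Book value $205,250.
Year 3: 5,652 × $25 = $141,300. Book value $63,950.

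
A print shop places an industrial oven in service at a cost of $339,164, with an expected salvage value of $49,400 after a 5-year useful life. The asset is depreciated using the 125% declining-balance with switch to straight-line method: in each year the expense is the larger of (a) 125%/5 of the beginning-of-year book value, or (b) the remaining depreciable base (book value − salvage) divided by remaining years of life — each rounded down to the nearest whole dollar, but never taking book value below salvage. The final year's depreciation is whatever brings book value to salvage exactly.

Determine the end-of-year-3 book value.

$143,085

Depreciable base = $339,164 − $49,400 = $289,764.
Year 1: DB = ⌊$339,164 × 125%/5⌋ = $84,791; SL = ⌊$289,764/5⌋ = $57,952 → take DB $84,791. Book value $254,373.
Year 2: DB = ⌊$254,373 × 125%/5⌋ = $63,593; SL = ⌊$204,973/4⌋ = $51,243 → take DB $63,593. Book value $190,780.
Year 3: DB = ⌊$190,780 × 125%/5⌋ = $47,695; SL = ⌊$141,380/3⌋ = $47,126 → take DB $47,695. Book value $143,085.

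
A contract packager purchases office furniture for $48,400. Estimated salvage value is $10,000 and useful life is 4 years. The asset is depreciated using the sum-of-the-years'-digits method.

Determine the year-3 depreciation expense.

$7,680

Depreciable base = $48,400 − $10,000 = $38,400.
Sum of the years' digits = 4+3+2+1 = 10.
Year 1: $38,400 × 4/10 = $15,360. Book value $33,040.
Year 2: $38,400 × 3/10 = $11,520. Book value $21,520.
Year 3: $38,400 × 2/10 = $7,680. Book value $13,840.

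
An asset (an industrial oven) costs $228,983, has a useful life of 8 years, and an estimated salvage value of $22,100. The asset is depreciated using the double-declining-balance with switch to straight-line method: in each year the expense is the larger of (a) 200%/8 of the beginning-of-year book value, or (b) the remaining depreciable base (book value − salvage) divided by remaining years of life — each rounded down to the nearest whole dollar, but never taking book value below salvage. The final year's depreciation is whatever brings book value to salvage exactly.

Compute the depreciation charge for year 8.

Depreciable base = $228,983 − $22,100 = $206,883.
Year 1: DB = ⌊$228,983 × 200%/8⌋ = $57,245; SL = ⌊$206,883/8⌋ = $25,860 → take DB $57,245. Book value $171,738.
Year 2: DB = ⌊$171,738 × 200%/8⌋ = $42,934; SL = ⌊$149,638/7⌋ = $21,376 → take DB $42,934. Book value $128,804.
Year 3: DB = ⌊$128,804 × 200%/8⌋ = $32,201; SL = ⌊$106,704/6⌋ = $17,784 → take DB $32,201. Book value $96,603.
Year 4: DB = ⌊$96,603 × 200%/8⌋ = $24,150; SL = ⌊$74,503/5⌋ = $14,900 → take DB $24,150. Book value $72,453.
Year 5: DB = ⌊$72,453 × 200%/8⌋ = $18,113; SL = ⌊$50,353/4⌋ = $12,588 → take DB $18,113. Book value $54,340.
Year 6: DB = ⌊$54,340 × 200%/8⌋ = $13,585; SL = ⌊$32,240/3⌋ = $10,746 → take DB $13,585. Book value $40,755.
Year 7: DB = ⌊$40,755 × 200%/8⌋ = $10,188; SL = ⌊$18,655/2⌋ = $9,327 → take DB $10,188. Book value $30,567.
Year 8 (final): $30,567 − $22,100 = $8,467. Book value $22,100.

$8,467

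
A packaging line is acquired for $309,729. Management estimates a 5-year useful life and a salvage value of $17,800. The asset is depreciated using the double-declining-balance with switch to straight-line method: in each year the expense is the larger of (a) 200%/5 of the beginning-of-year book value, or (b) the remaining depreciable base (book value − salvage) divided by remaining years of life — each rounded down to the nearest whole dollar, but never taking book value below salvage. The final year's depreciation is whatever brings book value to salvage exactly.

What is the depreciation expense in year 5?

$22,342

Depreciable base = $309,729 − $17,800 = $291,929.
Year 1: DB = ⌊$309,729 × 200%/5⌋ = $123,891; SL = ⌊$291,929/5⌋ = $58,385 → take DB $123,891. Book value $185,838.
Year 2: DB = ⌊$185,838 × 200%/5⌋ = $74,335; SL = ⌊$168,038/4⌋ = $42,009 → take DB $74,335. Book value $111,503.
Year 3: DB = ⌊$111,503 × 200%/5⌋ = $44,601; SL = ⌊$93,703/3⌋ = $31,234 → take DB $44,601. Book value $66,902.
Year 4: DB = ⌊$66,902 × 200%/5⌋ = $26,760; SL = ⌊$49,102/2⌋ = $24,551 → take DB $26,760. Book value $40,142.
Year 5 (final): $40,142 − $17,800 = $22,342. Book value $17,800.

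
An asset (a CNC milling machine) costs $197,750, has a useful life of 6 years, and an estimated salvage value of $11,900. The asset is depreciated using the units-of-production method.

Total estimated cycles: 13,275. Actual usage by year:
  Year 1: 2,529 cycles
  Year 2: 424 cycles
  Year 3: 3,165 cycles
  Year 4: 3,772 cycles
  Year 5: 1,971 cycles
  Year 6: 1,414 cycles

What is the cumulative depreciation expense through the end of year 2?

Depreciable base = $197,750 − $11,900 = $185,850.
Rate = $185,850 / 13,275 cycles = $14 per cycle.
Year 1: 2,529 × $14 = $35,406. Book value $162,344.
Year 2: 424 × $14 = $5,936. Book value $156,408.
Accumulated through year 2 = $197,750 − $156,408 = $41,342.

$41,342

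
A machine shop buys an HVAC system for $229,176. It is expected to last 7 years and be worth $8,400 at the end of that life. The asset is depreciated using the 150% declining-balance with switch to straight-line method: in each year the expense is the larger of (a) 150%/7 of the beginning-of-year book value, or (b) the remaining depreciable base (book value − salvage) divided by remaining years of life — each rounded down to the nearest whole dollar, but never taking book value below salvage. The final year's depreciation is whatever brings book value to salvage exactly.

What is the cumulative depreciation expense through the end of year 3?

$118,011

Depreciable base = $229,176 − $8,400 = $220,776.
Year 1: DB = ⌊$229,176 × 150%/7⌋ = $49,109; SL = ⌊$220,776/7⌋ = $31,539 → take DB $49,109. Book value $180,067.
Year 2: DB = ⌊$180,067 × 150%/7⌋ = $38,585; SL = ⌊$171,667/6⌋ = $28,611 → take DB $38,585. Book value $141,482.
Year 3: DB = ⌊$141,482 × 150%/7⌋ = $30,317; SL = ⌊$133,082/5⌋ = $26,616 → take DB $30,317. Book value $111,165.
Accumulated through year 3 = $229,176 − $111,165 = $118,011.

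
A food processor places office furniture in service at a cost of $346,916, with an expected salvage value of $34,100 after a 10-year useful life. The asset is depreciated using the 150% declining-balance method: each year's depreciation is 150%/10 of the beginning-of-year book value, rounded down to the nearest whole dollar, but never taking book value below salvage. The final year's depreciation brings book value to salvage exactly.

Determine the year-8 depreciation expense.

Depreciable base = $346,916 − $34,100 = $312,816.
Year 1: ⌊$346,916 × 150%/10⌋ = $52,037. Book value $294,879.
Year 2: ⌊$294,879 × 150%/10⌋ = $44,231. Book value $250,648.
Year 3: ⌊$250,648 × 150%/10⌋ = $37,597. Book value $213,051.
Year 4: ⌊$213,051 × 150%/10⌋ = $31,957. Book value $181,094.
Year 5: ⌊$181,094 × 150%/10⌋ = $27,164. Book value $153,930.
Year 6: ⌊$153,930 × 150%/10⌋ = $23,089. Book value $130,841.
Year 7: ⌊$130,841 × 150%/10⌋ = $19,626. Book value $111,215.
Year 8: ⌊$111,215 × 150%/10⌋ = $16,682. Book value $94,533.

$16,682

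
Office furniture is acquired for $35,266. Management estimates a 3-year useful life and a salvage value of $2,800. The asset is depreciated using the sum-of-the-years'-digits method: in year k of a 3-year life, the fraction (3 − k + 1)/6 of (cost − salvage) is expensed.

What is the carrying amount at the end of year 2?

Depreciable base = $35,266 − $2,800 = $32,466.
Sum of the years' digits = 3+2+1 = 6.
Year 1: $32,466 × 3/6 = $16,233. Book value $19,033.
Year 2: $32,466 × 2/6 = $10,822. Book value $8,211.

$8,211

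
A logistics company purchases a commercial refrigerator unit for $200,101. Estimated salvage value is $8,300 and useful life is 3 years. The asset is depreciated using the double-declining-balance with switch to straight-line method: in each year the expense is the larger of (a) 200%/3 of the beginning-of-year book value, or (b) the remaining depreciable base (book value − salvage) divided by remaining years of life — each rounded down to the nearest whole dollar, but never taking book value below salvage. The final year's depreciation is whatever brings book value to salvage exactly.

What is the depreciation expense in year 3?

Depreciable base = $200,101 − $8,300 = $191,801.
Year 1: DB = ⌊$200,101 × 200%/3⌋ = $133,400; SL = ⌊$191,801/3⌋ = $63,933 → take DB $133,400. Book value $66,701.
Year 2: DB = ⌊$66,701 × 200%/3⌋ = $44,467; SL = ⌊$58,401/2⌋ = $29,200 → take DB $44,467. Book value $22,234.
Year 3 (final): $22,234 − $8,300 = $13,934. Book value $8,300.

$13,934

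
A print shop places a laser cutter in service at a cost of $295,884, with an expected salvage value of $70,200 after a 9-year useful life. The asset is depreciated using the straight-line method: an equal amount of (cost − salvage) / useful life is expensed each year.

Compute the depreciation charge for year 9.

Depreciable base = $295,884 − $70,200 = $225,684.
Annual expense = $225,684 / 9 = $25,076.

$25,076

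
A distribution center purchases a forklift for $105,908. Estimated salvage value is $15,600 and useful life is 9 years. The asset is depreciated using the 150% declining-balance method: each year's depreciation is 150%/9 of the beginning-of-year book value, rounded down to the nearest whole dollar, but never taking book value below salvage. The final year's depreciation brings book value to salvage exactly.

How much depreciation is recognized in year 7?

$5,911

Depreciable base = $105,908 − $15,600 = $90,308.
Year 1: ⌊$105,908 × 150%/9⌋ = $17,651. Book value $88,257.
Year 2: ⌊$88,257 × 150%/9⌋ = $14,709. Book value $73,548.
Year 3: ⌊$73,548 × 150%/9⌋ = $12,258. Book value $61,290.
Year 4: ⌊$61,290 × 150%/9⌋ = $10,215. Book value $51,075.
Year 5: ⌊$51,075 × 150%/9⌋ = $8,512. Book value $42,563.
Year 6: ⌊$42,563 × 150%/9⌋ = $7,093. Book value $35,470.
Year 7: ⌊$35,470 × 150%/9⌋ = $5,911. Book value $29,559.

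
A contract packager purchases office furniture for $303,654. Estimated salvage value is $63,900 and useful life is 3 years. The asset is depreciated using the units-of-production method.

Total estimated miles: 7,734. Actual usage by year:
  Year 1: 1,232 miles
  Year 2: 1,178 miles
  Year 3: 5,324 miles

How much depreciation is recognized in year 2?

Depreciable base = $303,654 − $63,900 = $239,754.
Rate = $239,754 / 7,734 miles = $31 per mile.
Year 1: 1,232 × $31 = $38,192. Book value $265,462.
Year 2: 1,178 × $31 = $36,518. Book value $228,944.

$36,518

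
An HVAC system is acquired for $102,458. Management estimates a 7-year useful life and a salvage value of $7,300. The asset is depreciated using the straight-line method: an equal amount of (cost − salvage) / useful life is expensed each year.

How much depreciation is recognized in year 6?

$13,594

Depreciable base = $102,458 − $7,300 = $95,158.
Annual expense = $95,158 / 7 = $13,594.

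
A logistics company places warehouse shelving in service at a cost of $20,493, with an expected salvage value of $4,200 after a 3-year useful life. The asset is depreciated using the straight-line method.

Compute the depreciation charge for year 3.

Depreciable base = $20,493 − $4,200 = $16,293.
Annual expense = $16,293 / 3 = $5,431.

$5,431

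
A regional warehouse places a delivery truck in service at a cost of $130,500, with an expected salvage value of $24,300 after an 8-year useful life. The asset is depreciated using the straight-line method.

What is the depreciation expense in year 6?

$13,275

Depreciable base = $130,500 − $24,300 = $106,200.
Annual expense = $106,200 / 8 = $13,275.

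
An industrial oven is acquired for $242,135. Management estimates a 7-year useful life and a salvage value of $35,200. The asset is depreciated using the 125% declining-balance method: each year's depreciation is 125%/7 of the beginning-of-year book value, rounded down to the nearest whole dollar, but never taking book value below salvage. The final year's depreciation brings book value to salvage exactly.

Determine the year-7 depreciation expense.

$39,185

Depreciable base = $242,135 − $35,200 = $206,935.
Year 1: ⌊$242,135 × 125%/7⌋ = $43,238. Book value $198,897.
Year 2: ⌊$198,897 × 125%/7⌋ = $35,517. Book value $163,380.
Year 3: ⌊$163,380 × 125%/7⌋ = $29,175. Book value $134,205.
Year 4: ⌊$134,205 × 125%/7⌋ = $23,965. Book value $110,240.
Year 5: ⌊$110,240 × 125%/7⌋ = $19,685. Book value $90,555.
Year 6: ⌊$90,555 × 125%/7⌋ = $16,170. Book value $74,385.
Year 7 (final): $74,385 − $35,200 = $39,185. Book value $35,200.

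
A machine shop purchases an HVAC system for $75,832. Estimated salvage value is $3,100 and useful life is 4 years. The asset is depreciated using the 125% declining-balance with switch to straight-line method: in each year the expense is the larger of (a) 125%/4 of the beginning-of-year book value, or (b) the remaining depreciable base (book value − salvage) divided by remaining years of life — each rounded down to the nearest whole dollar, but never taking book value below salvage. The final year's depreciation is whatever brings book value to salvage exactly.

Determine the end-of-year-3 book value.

$19,445

Depreciable base = $75,832 − $3,100 = $72,732.
Year 1: DB = ⌊$75,832 × 125%/4⌋ = $23,697; SL = ⌊$72,732/4⌋ = $18,183 → take DB $23,697. Book value $52,135.
Year 2: DB = ⌊$52,135 × 125%/4⌋ = $16,292; SL = ⌊$49,035/3⌋ = $16,345 → take SL $16,345. Book value $35,790.
Year 3: DB = ⌊$35,790 × 125%/4⌋ = $11,184; SL = ⌊$32,690/2⌋ = $16,345 → take SL $16,345. Book value $19,445.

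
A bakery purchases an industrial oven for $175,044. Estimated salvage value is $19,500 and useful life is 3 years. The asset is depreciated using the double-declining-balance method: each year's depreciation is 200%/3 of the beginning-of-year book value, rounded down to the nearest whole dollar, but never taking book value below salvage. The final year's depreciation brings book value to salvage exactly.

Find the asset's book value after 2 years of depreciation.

$19,500

Depreciable base = $175,044 − $19,500 = $155,544.
Year 1: ⌊$175,044 × 200%/3⌋ = $116,696. Book value $58,348.
Year 2: ⌊$58,348 × 200%/3⌋ = $38,898, capped at $38,848. Book value $19,500.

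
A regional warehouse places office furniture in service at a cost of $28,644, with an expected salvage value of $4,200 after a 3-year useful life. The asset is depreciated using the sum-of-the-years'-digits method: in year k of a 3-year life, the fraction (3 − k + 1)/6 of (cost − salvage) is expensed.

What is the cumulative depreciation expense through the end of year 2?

Depreciable base = $28,644 − $4,200 = $24,444.
Sum of the years' digits = 3+2+1 = 6.
Year 1: $24,444 × 3/6 = $12,222. Book value $16,422.
Year 2: $24,444 × 2/6 = $8,148. Book value $8,274.
Accumulated through year 2 = $28,644 − $8,274 = $20,370.

$20,370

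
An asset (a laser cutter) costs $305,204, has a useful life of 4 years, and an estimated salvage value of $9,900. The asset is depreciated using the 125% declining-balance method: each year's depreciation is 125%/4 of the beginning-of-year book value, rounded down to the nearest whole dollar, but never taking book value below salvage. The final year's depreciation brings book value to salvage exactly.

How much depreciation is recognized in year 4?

$89,277

Depreciable base = $305,204 − $9,900 = $295,304.
Year 1: ⌊$305,204 × 125%/4⌋ = $95,376. Book value $209,828.
Year 2: ⌊$209,828 × 125%/4⌋ = $65,571. Book value $144,257.
Year 3: ⌊$144,257 × 125%/4⌋ = $45,080. Book value $99,177.
Year 4 (final): $99,177 − $9,900 = $89,277. Book value $9,900.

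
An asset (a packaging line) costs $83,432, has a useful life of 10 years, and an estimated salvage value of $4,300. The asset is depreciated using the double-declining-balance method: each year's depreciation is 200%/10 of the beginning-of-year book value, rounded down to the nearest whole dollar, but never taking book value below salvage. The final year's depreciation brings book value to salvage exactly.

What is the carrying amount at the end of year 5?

$27,340

Depreciable base = $83,432 − $4,300 = $79,132.
Year 1: ⌊$83,432 × 200%/10⌋ = $16,686. Book value $66,746.
Year 2: ⌊$66,746 × 200%/10⌋ = $13,349. Book value $53,397.
Year 3: ⌊$53,397 × 200%/10⌋ = $10,679. Book value $42,718.
Year 4: ⌊$42,718 × 200%/10⌋ = $8,543. Book value $34,175.
Year 5: ⌊$34,175 × 200%/10⌋ = $6,835. Book value $27,340.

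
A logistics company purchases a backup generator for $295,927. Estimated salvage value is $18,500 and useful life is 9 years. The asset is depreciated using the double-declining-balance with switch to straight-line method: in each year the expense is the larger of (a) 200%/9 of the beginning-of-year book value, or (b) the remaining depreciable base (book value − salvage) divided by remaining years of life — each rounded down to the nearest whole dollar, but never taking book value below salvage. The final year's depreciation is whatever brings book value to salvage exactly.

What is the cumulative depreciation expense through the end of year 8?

Depreciable base = $295,927 − $18,500 = $277,427.
Year 1: DB = ⌊$295,927 × 200%/9⌋ = $65,761; SL = ⌊$277,427/9⌋ = $30,825 → take DB $65,761. Book value $230,166.
Year 2: DB = ⌊$230,166 × 200%/9⌋ = $51,148; SL = ⌊$211,666/8⌋ = $26,458 → take DB $51,148. Book value $179,018.
Year 3: DB = ⌊$179,018 × 200%/9⌋ = $39,781; SL = ⌊$160,518/7⌋ = $22,931 → take DB $39,781. Book value $139,237.
Year 4: DB = ⌊$139,237 × 200%/9⌋ = $30,941; SL = ⌊$120,737/6⌋ = $20,122 → take DB $30,941. Book value $108,296.
Year 5: DB = ⌊$108,296 × 200%/9⌋ = $24,065; SL = ⌊$89,796/5⌋ = $17,959 → take DB $24,065. Book value $84,231.
Year 6: DB = ⌊$84,231 × 200%/9⌋ = $18,718; SL = ⌊$65,731/4⌋ = $16,432 → take DB $18,718. Book value $65,513.
Year 7: DB = ⌊$65,513 × 200%/9⌋ = $14,558; SL = ⌊$47,013/3⌋ = $15,671 → take SL $15,671. Book value $49,842.
Year 8: DB = ⌊$49,842 × 200%/9⌋ = $11,076; SL = ⌊$31,342/2⌋ = $15,671 → take SL $15,671. Book value $34,171.
Accumulated through year 8 = $295,927 − $34,171 = $261,756.

$261,756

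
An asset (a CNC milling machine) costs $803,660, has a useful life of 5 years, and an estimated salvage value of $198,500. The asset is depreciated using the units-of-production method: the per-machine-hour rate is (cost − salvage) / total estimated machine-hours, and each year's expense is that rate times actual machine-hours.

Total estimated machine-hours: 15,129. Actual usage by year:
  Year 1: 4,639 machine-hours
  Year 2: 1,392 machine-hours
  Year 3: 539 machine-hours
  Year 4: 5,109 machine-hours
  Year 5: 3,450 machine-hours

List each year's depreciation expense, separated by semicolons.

Depreciable base = $803,660 − $198,500 = $605,160.
Rate = $605,160 / 15,129 machine-hours = $40 per machine-hour.
Year 1: 4,639 × $40 = $185,560. Book value $618,100.
Year 2: 1,392 × $40 = $55,680. Book value $562,420.
Year 3: 539 × $40 = $21,560. Book value $540,860.
Year 4: 5,109 × $40 = $204,360. Book value $336,500.
Year 5: 3,450 × $40 = $138,000. Book value $198,500.

$185,560; $55,680; $21,560; $204,360; $138,000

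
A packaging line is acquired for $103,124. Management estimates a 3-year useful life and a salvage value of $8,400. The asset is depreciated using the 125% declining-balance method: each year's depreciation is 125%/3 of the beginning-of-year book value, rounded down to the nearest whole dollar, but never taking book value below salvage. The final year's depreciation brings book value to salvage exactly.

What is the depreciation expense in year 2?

$25,065

Depreciable base = $103,124 − $8,400 = $94,724.
Year 1: ⌊$103,124 × 125%/3⌋ = $42,968. Book value $60,156.
Year 2: ⌊$60,156 × 125%/3⌋ = $25,065. Book value $35,091.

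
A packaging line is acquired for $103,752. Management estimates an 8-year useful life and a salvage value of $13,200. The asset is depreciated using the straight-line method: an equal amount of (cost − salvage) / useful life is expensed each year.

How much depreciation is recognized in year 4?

$11,319

Depreciable base = $103,752 − $13,200 = $90,552.
Annual expense = $90,552 / 8 = $11,319.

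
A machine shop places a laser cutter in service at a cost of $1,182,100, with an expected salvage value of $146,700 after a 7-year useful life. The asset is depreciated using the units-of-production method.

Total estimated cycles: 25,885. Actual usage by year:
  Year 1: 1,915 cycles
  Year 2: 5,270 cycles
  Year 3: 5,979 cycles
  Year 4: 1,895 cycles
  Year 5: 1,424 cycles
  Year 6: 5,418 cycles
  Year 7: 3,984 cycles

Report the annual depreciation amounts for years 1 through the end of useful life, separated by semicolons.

$76,600; $210,800; $239,160; $75,800; $56,960; $216,720; $159,360

Depreciable base = $1,182,100 − $146,700 = $1,035,400.
Rate = $1,035,400 / 25,885 cycles = $40 per cycle.
Year 1: 1,915 × $40 = $76,600. Book value $1,105,500.
Year 2: 5,270 × $40 = $210,800. Book value $894,700.
Year 3: 5,979 × $40 = $239,160. Book value $655,540.
Year 4: 1,895 × $40 = $75,800. Book value $579,740.
Year 5: 1,424 × $40 = $56,960. Book value $522,780.
Year 6: 5,418 × $40 = $216,720. Book value $306,060.
Year 7: 3,984 × $40 = $159,360. Book value $146,700.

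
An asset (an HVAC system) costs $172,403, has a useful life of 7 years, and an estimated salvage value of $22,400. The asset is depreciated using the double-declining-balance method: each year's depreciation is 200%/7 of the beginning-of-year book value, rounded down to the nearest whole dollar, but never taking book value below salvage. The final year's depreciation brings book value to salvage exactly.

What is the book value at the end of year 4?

$44,879

Depreciable base = $172,403 − $22,400 = $150,003.
Year 1: ⌊$172,403 × 200%/7⌋ = $49,258. Book value $123,145.
Year 2: ⌊$123,145 × 200%/7⌋ = $35,184. Book value $87,961.
Year 3: ⌊$87,961 × 200%/7⌋ = $25,131. Book value $62,830.
Year 4: ⌊$62,830 × 200%/7⌋ = $17,951. Book value $44,879.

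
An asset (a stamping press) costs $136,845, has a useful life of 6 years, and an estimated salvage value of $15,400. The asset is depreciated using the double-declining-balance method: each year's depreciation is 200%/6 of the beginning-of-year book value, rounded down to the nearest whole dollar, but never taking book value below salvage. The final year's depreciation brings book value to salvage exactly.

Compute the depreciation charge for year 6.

$2,622

Depreciable base = $136,845 − $15,400 = $121,445.
Year 1: ⌊$136,845 × 200%/6⌋ = $45,615. Book value $91,230.
Year 2: ⌊$91,230 × 200%/6⌋ = $30,410. Book value $60,820.
Year 3: ⌊$60,820 × 200%/6⌋ = $20,273. Book value $40,547.
Year 4: ⌊$40,547 × 200%/6⌋ = $13,515. Book value $27,032.
Year 5: ⌊$27,032 × 200%/6⌋ = $9,010. Book value $18,022.
Year 6 (final): $18,022 − $15,400 = $2,622. Book value $15,400.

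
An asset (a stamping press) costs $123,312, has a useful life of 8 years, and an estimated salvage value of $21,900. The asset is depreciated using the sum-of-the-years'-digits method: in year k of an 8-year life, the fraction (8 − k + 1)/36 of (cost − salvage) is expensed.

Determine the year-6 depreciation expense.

$8,451

Depreciable base = $123,312 − $21,900 = $101,412.
Sum of the years' digits = 8+7+6+5+4+3+2+1 = 36.
Year 1: $101,412 × 8/36 = $22,536. Book value $100,776.
Year 2: $101,412 × 7/36 = $19,719. Book value $81,057.
Year 3: $101,412 × 6/36 = $16,902. Book value $64,155.
Year 4: $101,412 × 5/36 = $14,085. Book value $50,070.
Year 5: $101,412 × 4/36 = $11,268. Book value $38,802.
Year 6: $101,412 × 3/36 = $8,451. Book value $30,351.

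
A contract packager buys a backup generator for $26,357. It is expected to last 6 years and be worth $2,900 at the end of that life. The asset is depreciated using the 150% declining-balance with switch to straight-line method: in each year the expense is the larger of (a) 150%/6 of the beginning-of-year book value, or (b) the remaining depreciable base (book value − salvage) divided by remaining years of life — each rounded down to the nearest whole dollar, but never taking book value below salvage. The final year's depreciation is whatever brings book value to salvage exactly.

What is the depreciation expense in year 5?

Depreciable base = $26,357 − $2,900 = $23,457.
Year 1: DB = ⌊$26,357 × 150%/6⌋ = $6,589; SL = ⌊$23,457/6⌋ = $3,909 → take DB $6,589. Book value $19,768.
Year 2: DB = ⌊$19,768 × 150%/6⌋ = $4,942; SL = ⌊$16,868/5⌋ = $3,373 → take DB $4,942. Book value $14,826.
Year 3: DB = ⌊$14,826 × 150%/6⌋ = $3,706; SL = ⌊$11,926/4⌋ = $2,981 → take DB $3,706. Book value $11,120.
Year 4: DB = ⌊$11,120 × 150%/6⌋ = $2,780; SL = ⌊$8,220/3⌋ = $2,740 → take DB $2,780. Book value $8,340.
Year 5: DB = ⌊$8,340 × 150%/6⌋ = $2,085; SL = ⌊$5,440/2⌋ = $2,720 → take SL $2,720. Book value $5,620.

$2,720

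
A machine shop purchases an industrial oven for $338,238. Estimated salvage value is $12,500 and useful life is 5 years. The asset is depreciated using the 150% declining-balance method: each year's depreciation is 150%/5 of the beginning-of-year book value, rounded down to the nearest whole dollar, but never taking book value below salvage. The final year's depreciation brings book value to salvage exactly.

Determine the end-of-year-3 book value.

Depreciable base = $338,238 − $12,500 = $325,738.
Year 1: ⌊$338,238 × 150%/5⌋ = $101,471. Book value $236,767.
Year 2: ⌊$236,767 × 150%/5⌋ = $71,030. Book value $165,737.
Year 3: ⌊$165,737 × 150%/5⌋ = $49,721. Book value $116,016.

$116,016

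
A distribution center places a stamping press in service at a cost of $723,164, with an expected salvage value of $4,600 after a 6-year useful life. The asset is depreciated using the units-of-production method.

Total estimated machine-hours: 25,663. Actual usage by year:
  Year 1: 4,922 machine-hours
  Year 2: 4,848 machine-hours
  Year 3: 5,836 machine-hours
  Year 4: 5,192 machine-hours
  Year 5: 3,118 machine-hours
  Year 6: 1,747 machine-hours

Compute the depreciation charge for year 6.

$48,916

Depreciable base = $723,164 − $4,600 = $718,564.
Rate = $718,564 / 25,663 machine-hours = $28 per machine-hour.
Year 1: 4,922 × $28 = $137,816. Book value $585,348.
Year 2: 4,848 × $28 = $135,744. Book value $449,604.
Year 3: 5,836 × $28 = $163,408. Book value $286,196.
Year 4: 5,192 × $28 = $145,376. Book value $140,820.
Year 5: 3,118 × $28 = $87,304. Book value $53,516.
Year 6: 1,747 × $28 = $48,916. Book value $4,600.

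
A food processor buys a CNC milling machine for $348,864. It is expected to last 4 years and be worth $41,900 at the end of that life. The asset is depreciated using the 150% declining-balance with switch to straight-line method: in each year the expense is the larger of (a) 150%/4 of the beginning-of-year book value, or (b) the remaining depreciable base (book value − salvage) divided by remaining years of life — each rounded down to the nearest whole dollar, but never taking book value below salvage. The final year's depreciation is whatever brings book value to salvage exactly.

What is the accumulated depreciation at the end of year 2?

$212,589

Depreciable base = $348,864 − $41,900 = $306,964.
Year 1: DB = ⌊$348,864 × 150%/4⌋ = $130,824; SL = ⌊$306,964/4⌋ = $76,741 → take DB $130,824. Book value $218,040.
Year 2: DB = ⌊$218,040 × 150%/4⌋ = $81,765; SL = ⌊$176,140/3⌋ = $58,713 → take DB $81,765. Book value $136,275.
Accumulated through year 2 = $348,864 − $136,275 = $212,589.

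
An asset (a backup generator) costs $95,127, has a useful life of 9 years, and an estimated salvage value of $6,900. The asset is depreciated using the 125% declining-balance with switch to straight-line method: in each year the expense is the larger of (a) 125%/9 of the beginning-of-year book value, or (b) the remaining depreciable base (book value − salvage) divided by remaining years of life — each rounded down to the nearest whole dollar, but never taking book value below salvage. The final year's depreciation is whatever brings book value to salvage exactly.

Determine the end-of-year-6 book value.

$33,822

Depreciable base = $95,127 − $6,900 = $88,227.
Year 1: DB = ⌊$95,127 × 125%/9⌋ = $13,212; SL = ⌊$88,227/9⌋ = $9,803 → take DB $13,212. Book value $81,915.
Year 2: DB = ⌊$81,915 × 125%/9⌋ = $11,377; SL = ⌊$75,015/8⌋ = $9,376 → take DB $11,377. Book value $70,538.
Year 3: DB = ⌊$70,538 × 125%/9⌋ = $9,796; SL = ⌊$63,638/7⌋ = $9,091 → take DB $9,796. Book value $60,742.
Year 4: DB = ⌊$60,742 × 125%/9⌋ = $8,436; SL = ⌊$53,842/6⌋ = $8,973 → take SL $8,973. Book value $51,769.
Year 5: DB = ⌊$51,769 × 125%/9⌋ = $7,190; SL = ⌊$44,869/5⌋ = $8,973 → take SL $8,973. Book value $42,796.
Year 6: DB = ⌊$42,796 × 125%/9⌋ = $5,943; SL = ⌊$35,896/4⌋ = $8,974 → take SL $8,974. Book value $33,822.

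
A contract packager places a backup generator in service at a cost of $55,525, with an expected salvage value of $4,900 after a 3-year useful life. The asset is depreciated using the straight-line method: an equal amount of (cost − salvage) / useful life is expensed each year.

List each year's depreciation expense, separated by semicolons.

$16,875; $16,875; $16,875

Depreciable base = $55,525 − $4,900 = $50,625.
Annual expense = $50,625 / 3 = $16,875.
End of year 1: book value $38,650.
End of year 2: book value $21,775.
End of year 3: book value $4,900.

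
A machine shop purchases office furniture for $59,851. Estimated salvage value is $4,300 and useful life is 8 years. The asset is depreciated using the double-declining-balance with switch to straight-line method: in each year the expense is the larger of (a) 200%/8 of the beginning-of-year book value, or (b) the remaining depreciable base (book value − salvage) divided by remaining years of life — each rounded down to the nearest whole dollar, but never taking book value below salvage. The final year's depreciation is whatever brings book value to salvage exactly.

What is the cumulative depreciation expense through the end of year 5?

Depreciable base = $59,851 − $4,300 = $55,551.
Year 1: DB = ⌊$59,851 × 200%/8⌋ = $14,962; SL = ⌊$55,551/8⌋ = $6,943 → take DB $14,962. Book value $44,889.
Year 2: DB = ⌊$44,889 × 200%/8⌋ = $11,222; SL = ⌊$40,589/7⌋ = $5,798 → take DB $11,222. Book value $33,667.
Year 3: DB = ⌊$33,667 × 200%/8⌋ = $8,416; SL = ⌊$29,367/6⌋ = $4,894 → take DB $8,416. Book value $25,251.
Year 4: DB = ⌊$25,251 × 200%/8⌋ = $6,312; SL = ⌊$20,951/5⌋ = $4,190 → take DB $6,312. Book value $18,939.
Year 5: DB = ⌊$18,939 × 200%/8⌋ = $4,734; SL = ⌊$14,639/4⌋ = $3,659 → take DB $4,734. Book value $14,205.
Accumulated through year 5 = $59,851 − $14,205 = $45,646.

$45,646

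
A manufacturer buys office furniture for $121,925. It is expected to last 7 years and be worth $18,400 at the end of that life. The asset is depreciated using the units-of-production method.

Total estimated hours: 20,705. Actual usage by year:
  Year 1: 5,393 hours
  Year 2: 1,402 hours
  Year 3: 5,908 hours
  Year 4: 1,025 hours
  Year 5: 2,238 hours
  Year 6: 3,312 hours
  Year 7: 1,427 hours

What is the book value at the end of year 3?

Depreciable base = $121,925 − $18,400 = $103,525.
Rate = $103,525 / 20,705 hours = $5 per hour.
Year 1: 5,393 × $5 = $26,965. Book value $94,960.
Year 2: 1,402 × $5 = $7,010. Book value $87,950.
Year 3: 5,908 × $5 = $29,540. Book value $58,410.

$58,410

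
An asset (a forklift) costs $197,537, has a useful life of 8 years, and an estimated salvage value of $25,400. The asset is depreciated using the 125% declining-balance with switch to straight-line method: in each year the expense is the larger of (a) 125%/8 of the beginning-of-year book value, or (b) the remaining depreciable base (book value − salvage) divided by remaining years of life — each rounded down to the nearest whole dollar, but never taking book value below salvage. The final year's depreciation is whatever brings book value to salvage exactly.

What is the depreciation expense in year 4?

$18,651

Depreciable base = $197,537 − $25,400 = $172,137.
Year 1: DB = ⌊$197,537 × 125%/8⌋ = $30,865; SL = ⌊$172,137/8⌋ = $21,517 → take DB $30,865. Book value $166,672.
Year 2: DB = ⌊$166,672 × 125%/8⌋ = $26,042; SL = ⌊$141,272/7⌋ = $20,181 → take DB $26,042. Book value $140,630.
Year 3: DB = ⌊$140,630 × 125%/8⌋ = $21,973; SL = ⌊$115,230/6⌋ = $19,205 → take DB $21,973. Book value $118,657.
Year 4: DB = ⌊$118,657 × 125%/8⌋ = $18,540; SL = ⌊$93,257/5⌋ = $18,651 → take SL $18,651. Book value $100,006.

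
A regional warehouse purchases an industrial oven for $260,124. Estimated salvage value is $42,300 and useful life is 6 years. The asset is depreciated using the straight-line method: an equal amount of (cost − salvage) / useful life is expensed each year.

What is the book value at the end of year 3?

$151,212

Depreciable base = $260,124 − $42,300 = $217,824.
Annual expense = $217,824 / 6 = $36,304.
End of year 1: book value $223,820.
End of year 2: book value $187,516.
End of year 3: book value $151,212.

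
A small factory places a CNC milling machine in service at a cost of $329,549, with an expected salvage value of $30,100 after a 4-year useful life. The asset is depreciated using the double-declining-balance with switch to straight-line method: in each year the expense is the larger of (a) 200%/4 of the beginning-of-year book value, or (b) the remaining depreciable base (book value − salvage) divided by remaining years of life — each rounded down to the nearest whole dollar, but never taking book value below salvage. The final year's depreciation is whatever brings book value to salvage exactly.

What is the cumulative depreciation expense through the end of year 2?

Depreciable base = $329,549 − $30,100 = $299,449.
Year 1: DB = ⌊$329,549 × 200%/4⌋ = $164,774; SL = ⌊$299,449/4⌋ = $74,862 → take DB $164,774. Book value $164,775.
Year 2: DB = ⌊$164,775 × 200%/4⌋ = $82,387; SL = ⌊$134,675/3⌋ = $44,891 → take DB $82,387. Book value $82,388.
Accumulated through year 2 = $329,549 − $82,388 = $247,161.

$247,161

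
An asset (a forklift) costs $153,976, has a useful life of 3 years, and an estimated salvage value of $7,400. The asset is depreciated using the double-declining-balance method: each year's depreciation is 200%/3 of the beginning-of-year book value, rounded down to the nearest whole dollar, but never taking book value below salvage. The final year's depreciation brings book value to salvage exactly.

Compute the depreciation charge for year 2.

Depreciable base = $153,976 − $7,400 = $146,576.
Year 1: ⌊$153,976 × 200%/3⌋ = $102,650. Book value $51,326.
Year 2: ⌊$51,326 × 200%/3⌋ = $34,217. Book value $17,109.

$34,217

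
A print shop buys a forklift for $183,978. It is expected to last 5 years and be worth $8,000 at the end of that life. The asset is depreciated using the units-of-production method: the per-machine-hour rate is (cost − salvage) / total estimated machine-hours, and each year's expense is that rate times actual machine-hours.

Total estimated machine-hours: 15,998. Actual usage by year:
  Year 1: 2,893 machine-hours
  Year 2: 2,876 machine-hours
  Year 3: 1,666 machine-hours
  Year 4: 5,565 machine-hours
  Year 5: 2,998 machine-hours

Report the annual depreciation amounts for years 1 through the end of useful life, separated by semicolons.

$31,823; $31,636; $18,326; $61,215; $32,978

Depreciable base = $183,978 − $8,000 = $175,978.
Rate = $175,978 / 15,998 machine-hours = $11 per machine-hour.
Year 1: 2,893 × $11 = $31,823. Book value $152,155.
Year 2: 2,876 × $11 = $31,636. Book value $120,519.
Year 3: 1,666 × $11 = $18,326. Book value $102,193.
Year 4: 5,565 × $11 = $61,215. Book value $40,978.
Year 5: 2,998 × $11 = $32,978. Book value $8,000.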